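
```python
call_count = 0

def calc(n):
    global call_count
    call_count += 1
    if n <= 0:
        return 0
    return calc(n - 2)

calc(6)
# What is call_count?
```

Linear recursion stepping by 2: 4 calls from n=6 down to ≤0.

Answer: 4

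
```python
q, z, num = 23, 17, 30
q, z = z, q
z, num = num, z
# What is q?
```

Trace:
`q, z, num = 23, 17, 30` → q = 23; z = 17; num = 30
`q, z = z, q` → q = 17; z = 23
`z, num = num, z` → z = 30; num = 23
So q = 17

Answer: 17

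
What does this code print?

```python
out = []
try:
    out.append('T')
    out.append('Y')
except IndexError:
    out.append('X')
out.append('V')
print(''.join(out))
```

Execution trace: 'T' (try body) → 'Y' (try body, no exception) → 'V' (after the try/except). Output: TYV

Answer: TYV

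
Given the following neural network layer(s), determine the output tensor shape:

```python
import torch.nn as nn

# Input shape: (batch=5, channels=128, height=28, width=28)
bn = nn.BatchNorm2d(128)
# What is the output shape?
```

Input: (5, 128, 28, 28) -> Output: (5, 128, 28, 28)

Answer: (5, 128, 28, 28)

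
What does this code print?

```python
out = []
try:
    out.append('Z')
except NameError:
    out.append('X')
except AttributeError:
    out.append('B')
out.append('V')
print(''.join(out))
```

Execution trace: 'Z' (try body, no exception) → 'V' (after the try/except). Output: ZV

Answer: ZV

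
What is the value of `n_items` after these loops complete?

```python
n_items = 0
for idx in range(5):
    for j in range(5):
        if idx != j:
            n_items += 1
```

5² - 5 (exclude diagonal)
`n_items` takes the values: 0 → 1 → 2 → 3 → 4 → 5 → 6 → 7 → 8 → 9 → 10 → 11 → 12 → 13 → 14 → 15 → 16 → 17 → 18 → 19 → 20

Answer: 20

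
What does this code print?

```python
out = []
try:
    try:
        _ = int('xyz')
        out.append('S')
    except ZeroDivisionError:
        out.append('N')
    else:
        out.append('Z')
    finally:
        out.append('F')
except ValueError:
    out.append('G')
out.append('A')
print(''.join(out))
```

Execution trace: 'F' (finally) → 'G' (outer except ValueError) → 'A' (after the try/except). Output: FGA

Answer: FGA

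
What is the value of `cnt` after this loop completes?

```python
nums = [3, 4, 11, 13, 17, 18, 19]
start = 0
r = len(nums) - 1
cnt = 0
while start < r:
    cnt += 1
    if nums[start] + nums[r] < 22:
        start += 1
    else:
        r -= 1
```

Steps to find pair summing to 22
`cnt` takes the values: 0 → 1 → 2 → 3 → 4 → 5 → 6

Answer: 6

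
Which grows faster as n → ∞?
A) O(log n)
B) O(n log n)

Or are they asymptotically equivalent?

O(log n) vs O(n log n): Higher order terms dominate.

Answer: B) O(n log n) grows faster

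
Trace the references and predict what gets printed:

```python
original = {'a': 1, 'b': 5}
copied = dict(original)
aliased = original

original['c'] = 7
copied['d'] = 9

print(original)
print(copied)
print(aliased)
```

Key concept: dict() creates copy, assignment creates alias.
Step by step:
`original = {'a': 1, 'b': 5}` → original = {'a': 1, 'b': 5}
`copied = dict(original)` → copied = {'a': 1, 'b': 5}
`aliased = original` → aliased = {'a': 1, 'b': 5} (same object as original)
`original['c'] = 7` → original = {'a': 1, 'b': 5, 'c': 7} (same object as aliased); aliased = {'a': 1, 'b': 5, 'c': 7} (same object as original)
`copied['d'] = 9` → copied = {'a': 1, 'b': 5, 'd': 9}
`print(original)` → prints {'a': 1, 'b': 5, 'c': 7}
`print(copied)` → prints {'a': 1, 'b': 5, 'd': 9}
`print(aliased)` → prints {'a': 1, 'b': 5, 'c': 7}

Answer:
{'a': 1, 'b': 5, 'c': 7}
{'a': 1, 'b': 5, 'd': 9}
{'a': 1, 'b': 5, 'c': 7}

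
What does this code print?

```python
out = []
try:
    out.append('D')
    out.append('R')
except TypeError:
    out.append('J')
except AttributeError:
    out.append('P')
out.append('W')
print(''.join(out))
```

Execution trace: 'D' (try body) → 'R' (try body, no exception) → 'W' (after the try/except). Output: DRW

Answer: DRW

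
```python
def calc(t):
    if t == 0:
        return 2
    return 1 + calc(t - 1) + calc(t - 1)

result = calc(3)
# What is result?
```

calc(t) = 1 + 2·calc(t-1), calc(0)=2. Closed form: (2+1)·2^3 - 1 = 23.

Answer: 23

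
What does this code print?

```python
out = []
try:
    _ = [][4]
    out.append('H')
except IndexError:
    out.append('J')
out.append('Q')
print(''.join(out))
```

Execution trace: 'J' (except IndexError) → 'Q' (after the try/except). Output: JQ

Answer: JQ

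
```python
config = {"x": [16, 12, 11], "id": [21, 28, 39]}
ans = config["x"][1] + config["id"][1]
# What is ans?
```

Trace:
`config = {"x": [16, 12, 11], "id": [21, 28, 39]}` → config = {'x': [16, 12, 11], 'id': [21, 28, 39]}
`ans = config["x"][1] + config["id"][1]` → ans = 40
So ans = 40

Answer: 40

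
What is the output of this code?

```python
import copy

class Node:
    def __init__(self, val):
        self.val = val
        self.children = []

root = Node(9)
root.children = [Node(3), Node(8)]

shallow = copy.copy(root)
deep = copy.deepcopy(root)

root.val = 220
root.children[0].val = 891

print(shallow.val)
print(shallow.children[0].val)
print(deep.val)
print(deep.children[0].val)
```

Key concept: deep copy with custom objects.
Step by step:
`root = Node(9)` → root = Node(val=9, children=[])
`root.children = [Node(3), Node(8)]` → root = Node(val=9, children=[Node(val=3, children=[]), Node(val=8, children=[])])
`shallow = copy.copy(root)` → shallow = Node(val=9, children=[Node(val=3, children=[]), Node(val=8, children=[])])
`deep = copy.deepcopy(root)` → deep = Node(val=9, children=[Node(val=3, children=[]), Node(val=8, children=[])])
`root.val = 220` → root = Node(val=220, children=[Node(val=3, children=[]), Node(val=8, children=[])])
`root.children[0].val = 891` → root = Node(val=220, children=[Node(val=891, children=[]), Node(val=8, children=[])]); shallow = Node(val=9, children=[Node(val=891, children=[]), Node(val=8, children=[])])
`print(shallow.val)` → prints 9
`print(shallow.children[0].val)` → prints 891
`print(deep.val)` → prints 9
`print(deep.children[0].val)` → prints 3

Answer:
9
891
9
3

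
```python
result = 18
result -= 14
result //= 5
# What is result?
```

Trace:
`result = 18` → result = 18
`result -= 14` → result = 4
`result //= 5` → result = 0
So result = 0

Answer: 0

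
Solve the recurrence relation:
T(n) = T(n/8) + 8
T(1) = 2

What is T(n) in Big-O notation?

Each step divides n by 8 and adds 8. After log_8(n) steps we reach T(1)=2. So T(n) = 8·log_8(n) + 2 = O(log n).

Answer: O(log n)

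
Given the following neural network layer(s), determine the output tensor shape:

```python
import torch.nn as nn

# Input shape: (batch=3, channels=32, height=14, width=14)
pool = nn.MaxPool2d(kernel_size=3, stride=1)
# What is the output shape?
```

Input: (3, 32, 14, 14) -> Output: (3, 32, 12, 12)

Answer: (3, 32, 12, 12)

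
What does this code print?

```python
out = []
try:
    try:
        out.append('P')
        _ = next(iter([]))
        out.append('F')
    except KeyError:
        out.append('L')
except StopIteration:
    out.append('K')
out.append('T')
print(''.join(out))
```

Execution trace: 'P' (try body) → 'K' (outer except StopIteration) → 'T' (after the try/except). Output: PKT

Answer: PKT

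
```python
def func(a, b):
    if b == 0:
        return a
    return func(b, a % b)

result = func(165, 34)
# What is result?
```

func(165, 34) -> func(34, 29) -> func(29, 5) -> func(5, 4) -> func(4, 1) -> func(1, 0) -> 1

Answer: 1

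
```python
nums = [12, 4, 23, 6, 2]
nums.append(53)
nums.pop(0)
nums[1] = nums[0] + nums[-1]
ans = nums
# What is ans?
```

Trace:
`nums = [12, 4, 23, 6, 2]` → nums = [12, 4, 23, 6, 2]
`nums.append(53)` → nums = [12, 4, 23, 6, 2, 53]
`nums.pop(0)` → nums = [4, 23, 6, 2, 53]
`nums[1] = nums[0] + nums[-1]` → nums = [4, 57, 6, 2, 53]
`ans = nums` → ans = [4, 57, 6, 2, 53]
So ans = [4, 57, 6, 2, 53]

Answer: [4, 57, 6, 2, 53]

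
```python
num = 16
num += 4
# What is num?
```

Trace:
`num = 16` → num = 16
`num += 4` → num = 20
So num = 20

Answer: 20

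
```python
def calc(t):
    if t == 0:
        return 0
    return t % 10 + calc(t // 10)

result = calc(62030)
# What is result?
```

Sum of digits of 62030: 0 + 3 + 0 + 2 + 6 = 11

Answer: 11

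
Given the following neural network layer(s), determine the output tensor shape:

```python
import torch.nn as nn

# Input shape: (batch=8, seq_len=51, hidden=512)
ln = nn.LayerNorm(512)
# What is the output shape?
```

Input: (8, 51, 512) -> Output: (8, 51, 512)

Answer: (8, 51, 512)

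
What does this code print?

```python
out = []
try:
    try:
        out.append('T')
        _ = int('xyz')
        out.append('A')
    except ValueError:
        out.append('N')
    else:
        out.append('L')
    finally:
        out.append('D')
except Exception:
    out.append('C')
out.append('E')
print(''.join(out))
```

Execution trace: 'T' (inner try body) → 'N' (inner except ValueError) → 'D' (inner finally) → 'E' (after the try/except). Output: TNDE

Answer: TNDE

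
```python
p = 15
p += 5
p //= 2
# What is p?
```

Trace:
`p = 15` → p = 15
`p += 5` → p = 20
`p //= 2` → p = 10
So p = 10

Answer: 10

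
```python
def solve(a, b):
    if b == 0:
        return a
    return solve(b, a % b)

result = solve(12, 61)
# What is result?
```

solve(12, 61) -> solve(61, 12) -> solve(12, 1) -> solve(1, 0) -> 1

Answer: 1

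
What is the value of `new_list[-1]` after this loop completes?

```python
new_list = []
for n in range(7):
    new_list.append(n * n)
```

Last element of squares 0 to 6
`new_list` takes the values: [] → [0] → [0, 1] → [0, 1, 4] → [0, 1, 4, 9] → [0, 1, 4, 9, 16] → [0, 1, 4, 9, 16, 25] → [0, 1, 4, 9, 16, 25, 36]
So `new_list[-1]` = 36

Answer: 36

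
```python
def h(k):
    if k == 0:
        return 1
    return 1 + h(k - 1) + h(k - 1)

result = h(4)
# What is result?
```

h(k) = 1 + 2·h(k-1), h(0)=1. Closed form: (1+1)·2^4 - 1 = 31.

Answer: 31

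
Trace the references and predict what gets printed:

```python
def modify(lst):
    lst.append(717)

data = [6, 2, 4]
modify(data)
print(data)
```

Key concept: function modifies passed list.
Step by step:
`data = [6, 2, 4]` → data = [6, 2, 4]
`modify(data)` → data = [6, 2, 4, 717]
`print(data)` → prints [6, 2, 4, 717]

Answer: [6, 2, 4, 717]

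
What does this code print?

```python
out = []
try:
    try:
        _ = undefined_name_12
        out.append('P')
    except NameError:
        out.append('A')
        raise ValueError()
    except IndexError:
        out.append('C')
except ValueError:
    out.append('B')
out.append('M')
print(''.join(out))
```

Execution trace: 'A' (inner except NameError) → 'B' (outer except ValueError) → 'M' (after the try/except). Output: ABM

Answer: ABM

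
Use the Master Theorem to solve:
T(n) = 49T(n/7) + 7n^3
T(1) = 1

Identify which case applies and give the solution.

a=49, b=7, f(n)=7n^3. log_7(49) = 2. Since c=3 > 2 and the regularity condition holds (49(n/7)^3 = (49/7^3)n^3 with 49/7^3 < 1), Case 3 applies: T(n) = Θ(f(n)) = O(n^3).

Answer: O(n^3) - Case 3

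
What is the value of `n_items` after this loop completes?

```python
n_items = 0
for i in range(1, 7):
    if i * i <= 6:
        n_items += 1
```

Count numbers where i² ≤ 6
`n_items` takes the values: 0 → 1 → 2

Answer: 2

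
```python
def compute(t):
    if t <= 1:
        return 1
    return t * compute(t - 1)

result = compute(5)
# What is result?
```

compute(5) = 5 * 4 * 3 * 2 * 1 = 120

Answer: 120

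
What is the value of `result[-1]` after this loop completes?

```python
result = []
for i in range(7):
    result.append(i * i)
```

Last element of squares 0 to 6
`result` takes the values: [] → [0] → [0, 1] → [0, 1, 4] → [0, 1, 4, 9] → [0, 1, 4, 9, 16] → [0, 1, 4, 9, 16, 25] → [0, 1, 4, 9, 16, 25, 36]
So `result[-1]` = 36

Answer: 36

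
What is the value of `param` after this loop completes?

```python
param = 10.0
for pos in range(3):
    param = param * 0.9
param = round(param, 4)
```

Exponential decay: 10.0 * 0.9^3
`param` takes the values: 10.0 → 9.0 → 8.1 → 7.29

Answer: 7.29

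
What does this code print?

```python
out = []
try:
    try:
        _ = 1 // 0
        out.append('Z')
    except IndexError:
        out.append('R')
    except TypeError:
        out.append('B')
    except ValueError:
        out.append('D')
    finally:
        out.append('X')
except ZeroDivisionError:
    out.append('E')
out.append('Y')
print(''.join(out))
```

Execution trace: 'X' (finally) → 'E' (outer except ZeroDivisionError) → 'Y' (after the try/except). Output: XEY

Answer: XEY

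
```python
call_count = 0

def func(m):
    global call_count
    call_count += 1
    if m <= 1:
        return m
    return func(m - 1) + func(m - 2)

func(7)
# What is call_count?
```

Calls(m) = 1 + Calls(m-1) + Calls(m-2); Calls(0)=Calls(1)=1. For m=7 this gives 41.

Answer: 41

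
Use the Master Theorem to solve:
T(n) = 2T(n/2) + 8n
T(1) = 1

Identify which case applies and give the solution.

a=2, b=2, f(n)=8n. log_2(2) = 1. Since c=1 = 1, Case 2 applies: T(n) = Θ(n^log_b(a) · log n) = O(n log n).

Answer: O(n log n) - Case 2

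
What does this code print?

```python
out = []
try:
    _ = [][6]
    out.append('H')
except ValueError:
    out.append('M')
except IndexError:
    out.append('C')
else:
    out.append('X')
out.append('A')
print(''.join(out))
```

Execution trace: 'C' (except IndexError) → 'A' (after the try/except). Output: CA

Answer: CA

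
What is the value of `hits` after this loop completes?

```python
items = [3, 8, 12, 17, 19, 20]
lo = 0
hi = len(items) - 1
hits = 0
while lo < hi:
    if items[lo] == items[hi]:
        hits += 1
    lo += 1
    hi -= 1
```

Count matching pairs from ends
`hits` takes the values: 0

Answer: 0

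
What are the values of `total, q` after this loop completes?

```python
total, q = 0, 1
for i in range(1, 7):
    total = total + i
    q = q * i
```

Sum and factorial of 1 to 6
`total, q` takes the values: (0, 1) → (1, 1) → (3, 1) → (3, 2) → (6, 2) → (6, 6) → (10, 6) → (10, 24) → (15, 24) → (15, 120) → (21, 120) → (21, 720)

Answer: 21, 720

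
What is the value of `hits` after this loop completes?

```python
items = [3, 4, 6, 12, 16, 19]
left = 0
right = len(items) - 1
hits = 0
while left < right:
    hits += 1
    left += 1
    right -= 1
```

Iterations until pointers meet (list length 6)
`hits` takes the values: 0 → 1 → 2 → 3

Answer: 3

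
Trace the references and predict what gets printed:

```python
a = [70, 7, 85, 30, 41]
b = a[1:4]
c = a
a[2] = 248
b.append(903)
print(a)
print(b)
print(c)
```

Key concept: slice vs alias.
Step by step:
`a = [70, 7, 85, 30, 41]` → a = [70, 7, 85, 30, 41]
`b = a[1:4]` → b = [7, 85, 30]
`c = a` → c = [70, 7, 85, 30, 41] (same object as a)
`a[2] = 248` → a = [70, 7, 248, 30, 41] (same object as c); c = [70, 7, 248, 30, 41] (same object as a)
`b.append(903)` → b = [7, 85, 30, 903]
`print(a)` → prints [70, 7, 248, 30, 41]
`print(b)` → prints [7, 85, 30, 903]
`print(c)` → prints [70, 7, 248, 30, 41]

Answer:
[70, 7, 248, 30, 41]
[7, 85, 30, 903]
[70, 7, 248, 30, 41]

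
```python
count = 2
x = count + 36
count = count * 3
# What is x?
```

Trace:
`count = 2` → count = 2
`x = count + 36` → x = 38
`count = count * 3` → count = 6
So x = 38

Answer: 38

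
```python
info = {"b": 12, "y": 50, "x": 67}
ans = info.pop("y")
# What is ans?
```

Trace:
`info = {"b": 12, "y": 50, "x": 67}` → info = {'b': 12, 'y': 50, 'x': 67}
`ans = info.pop("y")` → info = {'b': 12, 'x': 67}; ans = 50
So ans = 50

Answer: 50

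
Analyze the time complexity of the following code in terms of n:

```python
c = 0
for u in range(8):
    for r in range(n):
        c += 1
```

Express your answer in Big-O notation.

Each loop level contributes: 1 × n. Multiplying the contributions gives O(n).

Answer: O(n)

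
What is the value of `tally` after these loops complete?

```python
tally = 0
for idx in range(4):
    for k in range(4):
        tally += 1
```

4 * 4 = 16
`tally` takes the values: 0 → 1 → 2 → 3 → 4 → 5 → 6 → 7 → 8 → 9 → 10 → 11 → 12 → 13 → 14 → 15 → 16

Answer: 16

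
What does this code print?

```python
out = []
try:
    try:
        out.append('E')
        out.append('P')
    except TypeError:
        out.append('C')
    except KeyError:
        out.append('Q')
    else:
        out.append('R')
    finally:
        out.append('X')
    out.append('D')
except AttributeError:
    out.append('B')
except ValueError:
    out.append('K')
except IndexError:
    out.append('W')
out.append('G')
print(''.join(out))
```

Execution trace: 'E' (inner try body) → 'P' (inner try body, no exception) → 'R' (inner else) → 'X' (inner finally) → 'D' (try body, no exception) → 'G' (after the try/except). Output: EPRXDG

Answer: EPRXDG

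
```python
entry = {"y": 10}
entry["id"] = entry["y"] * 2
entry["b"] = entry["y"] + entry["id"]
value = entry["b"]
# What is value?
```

Trace:
`entry = {"y": 10}` → entry = {'y': 10}
`entry["id"] = entry["y"] * 2` → entry = {'y': 10, 'id': 20}
`entry["b"] = entry["y"] + entry["id"]` → entry = {'y': 10, 'id': 20, 'b': 30}
`value = entry["b"]` → value = 30
So value = 30

Answer: 30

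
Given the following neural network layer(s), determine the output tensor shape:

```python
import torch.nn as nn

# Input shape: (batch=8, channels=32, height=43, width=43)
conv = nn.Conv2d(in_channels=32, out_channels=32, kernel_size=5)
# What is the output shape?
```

Input: (8, 32, 43, 43) -> Output: (8, 32, 39, 39)

Answer: (8, 32, 39, 39)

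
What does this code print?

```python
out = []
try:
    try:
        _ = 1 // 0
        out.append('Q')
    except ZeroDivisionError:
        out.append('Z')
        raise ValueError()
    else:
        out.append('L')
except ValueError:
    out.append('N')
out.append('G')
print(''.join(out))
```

Execution trace: 'Z' (inner except ZeroDivisionError) → 'N' (outer except ValueError) → 'G' (after the try/except). Output: ZNG

Answer: ZNG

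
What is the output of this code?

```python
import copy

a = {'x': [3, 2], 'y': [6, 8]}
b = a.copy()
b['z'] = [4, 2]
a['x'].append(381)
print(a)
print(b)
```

Key concept: shallow copy of dict with mutable values.
Step by step:
`a = {'x': [3, 2], 'y': [6, 8]}` → a = {'x': [3, 2], 'y': [6, 8]}
`b = a.copy()` → b = {'x': [3, 2], 'y': [6, 8]}
`b['z'] = [4, 2]` → b = {'x': [3, 2], 'y': [6, 8], 'z': [4, 2]}
`a['x'].append(381)` → a = {'x': [3, 2, 381], 'y': [6, 8]}; b = {'x': [3, 2, 381], 'y': [6, 8], 'z': [4, 2]}
`print(a)` → prints {'x': [3, 2, 381], 'y': [6, 8]}
`print(b)` → prints {'x': [3, 2, 381], 'y': [6, 8], 'z': [4, 2]}

Answer:
{'x': [3, 2, 381], 'y': [6, 8]}
{'x': [3, 2, 381], 'y': [6, 8], 'z': [4, 2]}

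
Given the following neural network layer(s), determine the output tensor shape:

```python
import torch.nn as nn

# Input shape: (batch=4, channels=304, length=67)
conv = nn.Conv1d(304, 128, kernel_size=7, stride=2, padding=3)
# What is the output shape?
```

Input: (4, 304, 67) -> Output: (4, 128, 34)

Answer: (4, 128, 34)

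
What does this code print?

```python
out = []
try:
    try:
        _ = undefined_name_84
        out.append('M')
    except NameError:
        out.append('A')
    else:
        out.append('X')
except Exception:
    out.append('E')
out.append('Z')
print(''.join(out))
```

Execution trace: 'A' (inner except NameError) → 'Z' (after the try/except). Output: AZ

Answer: AZ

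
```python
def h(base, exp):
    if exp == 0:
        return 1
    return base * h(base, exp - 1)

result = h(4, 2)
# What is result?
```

h(4, 2) = 4 * 4 = 16

Answer: 16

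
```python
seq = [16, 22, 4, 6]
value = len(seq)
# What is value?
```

Trace:
`seq = [16, 22, 4, 6]` → seq = [16, 22, 4, 6]
`value = len(seq)` → value = 4
So value = 4

Answer: 4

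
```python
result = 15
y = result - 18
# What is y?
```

Trace:
`result = 15` → result = 15
`y = result - 18` → y = -3
So y = -3

Answer: -3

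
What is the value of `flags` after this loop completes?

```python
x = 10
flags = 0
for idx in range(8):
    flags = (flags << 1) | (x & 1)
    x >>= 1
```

Reverse lowest 8 bits of 10
`flags` takes the values: 0 → 1 → 2 → 5 → 10 → 20 → 40 → 80

Answer: 80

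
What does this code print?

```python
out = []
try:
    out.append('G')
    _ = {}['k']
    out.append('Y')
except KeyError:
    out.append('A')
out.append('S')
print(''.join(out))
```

Execution trace: 'G' (try body) → 'A' (except KeyError) → 'S' (after the try/except). Output: GAS

Answer: GAS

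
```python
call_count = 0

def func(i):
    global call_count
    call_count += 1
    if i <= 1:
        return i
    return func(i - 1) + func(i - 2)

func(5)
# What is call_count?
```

Calls(i) = 1 + Calls(i-1) + Calls(i-2); Calls(0)=Calls(1)=1. For i=5 this gives 15.

Answer: 15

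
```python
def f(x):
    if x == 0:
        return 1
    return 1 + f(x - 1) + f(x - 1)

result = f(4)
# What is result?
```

f(x) = 1 + 2·f(x-1), f(0)=1. Closed form: (1+1)·2^4 - 1 = 31.

Answer: 31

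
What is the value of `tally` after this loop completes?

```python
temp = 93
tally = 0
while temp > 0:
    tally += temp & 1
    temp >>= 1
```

Count set bits in 93 (binary: 0b1011101)
`tally` takes the values: 0 → 1 → 2 → 3 → 4 → 5

Answer: 5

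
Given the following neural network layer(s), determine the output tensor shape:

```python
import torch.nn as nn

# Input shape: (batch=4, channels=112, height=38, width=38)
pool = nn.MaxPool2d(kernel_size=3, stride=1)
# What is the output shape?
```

Input: (4, 112, 38, 38) -> Output: (4, 112, 36, 36)

Answer: (4, 112, 36, 36)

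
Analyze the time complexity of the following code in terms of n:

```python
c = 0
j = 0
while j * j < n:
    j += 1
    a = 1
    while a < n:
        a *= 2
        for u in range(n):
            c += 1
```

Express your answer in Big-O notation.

Each loop level contributes: √n × log n × n. Multiplying the contributions gives O(n√n log n).

Answer: O(n√n log n)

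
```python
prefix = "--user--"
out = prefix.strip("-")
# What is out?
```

Trace:
`prefix = "--user--"` → prefix = '--user--'
`out = prefix.strip("-")` → out = 'user'
So out = 'user'

Answer: 'user'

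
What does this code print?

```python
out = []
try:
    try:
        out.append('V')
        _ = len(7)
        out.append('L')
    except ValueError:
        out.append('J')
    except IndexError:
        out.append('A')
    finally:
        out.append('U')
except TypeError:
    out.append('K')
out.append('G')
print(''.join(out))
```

Execution trace: 'V' (try body) → 'U' (finally) → 'K' (outer except TypeError) → 'G' (after the try/except). Output: VUKG

Answer: VUKG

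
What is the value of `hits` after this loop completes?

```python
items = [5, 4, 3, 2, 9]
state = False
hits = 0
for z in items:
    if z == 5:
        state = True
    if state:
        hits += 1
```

Count elements after first 5 in [5, 4, 3, 2, 9]
`hits` takes the values: 0 → 1 → 2 → 3 → 4 → 5

Answer: 5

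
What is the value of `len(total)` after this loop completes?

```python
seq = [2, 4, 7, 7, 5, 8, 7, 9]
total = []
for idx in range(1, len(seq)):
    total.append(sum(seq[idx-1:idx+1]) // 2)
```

Number of 2-element averages
`total` takes the values: [] → [3] → [3, 5] → [3, 5, 7] → [3, 5, 7, 6] → [3, 5, 7, 6, 6] → [3, 5, 7, 6, 6, 7] → [3, 5, 7, 6, 6, 7, 8]
So `len(total)` = 7

Answer: 7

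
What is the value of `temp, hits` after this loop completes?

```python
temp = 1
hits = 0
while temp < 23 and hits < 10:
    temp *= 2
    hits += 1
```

Double until >= 23 or 10 iterations
`temp, hits` takes the values: (1, 0) → (2, 0) → (2, 1) → (4, 1) → (4, 2) → (8, 2) → (8, 3) → (16, 3) → (16, 4) → (32, 4) → (32, 5)

Answer: 32, 5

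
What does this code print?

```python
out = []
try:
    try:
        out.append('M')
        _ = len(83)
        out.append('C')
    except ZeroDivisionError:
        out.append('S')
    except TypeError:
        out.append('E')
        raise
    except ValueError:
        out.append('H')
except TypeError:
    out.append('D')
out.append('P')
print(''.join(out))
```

Execution trace: 'M' (inner try body) → 'E' (inner except TypeError) → 'D' (outer except TypeError) → 'P' (after the try/except). Output: MEDP

Answer: MEDP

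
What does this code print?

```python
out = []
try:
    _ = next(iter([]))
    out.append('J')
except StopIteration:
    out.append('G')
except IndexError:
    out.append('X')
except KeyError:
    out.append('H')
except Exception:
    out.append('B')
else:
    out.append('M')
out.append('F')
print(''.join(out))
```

Execution trace: 'G' (except StopIteration) → 'F' (after the try/except). Output: GF

Answer: GF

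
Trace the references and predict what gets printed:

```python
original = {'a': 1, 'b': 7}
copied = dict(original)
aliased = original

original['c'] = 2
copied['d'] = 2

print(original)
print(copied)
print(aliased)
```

Key concept: dict() creates copy, assignment creates alias.
Step by step:
`original = {'a': 1, 'b': 7}` → original = {'a': 1, 'b': 7}
`copied = dict(original)` → copied = {'a': 1, 'b': 7}
`aliased = original` → aliased = {'a': 1, 'b': 7} (same object as original)
`original['c'] = 2` → original = {'a': 1, 'b': 7, 'c': 2} (same object as aliased); aliased = {'a': 1, 'b': 7, 'c': 2} (same object as original)
`copied['d'] = 2` → copied = {'a': 1, 'b': 7, 'd': 2}
`print(original)` → prints {'a': 1, 'b': 7, 'c': 2}
`print(copied)` → prints {'a': 1, 'b': 7, 'd': 2}
`print(aliased)` → prints {'a': 1, 'b': 7, 'c': 2}

Answer:
{'a': 1, 'b': 7, 'c': 2}
{'a': 1, 'b': 7, 'd': 2}
{'a': 1, 'b': 7, 'c': 2}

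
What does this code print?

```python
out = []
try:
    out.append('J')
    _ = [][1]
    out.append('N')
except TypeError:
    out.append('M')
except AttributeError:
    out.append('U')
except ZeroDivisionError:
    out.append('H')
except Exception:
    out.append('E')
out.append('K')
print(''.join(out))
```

Execution trace: 'J' (try body) → 'E' (except Exception) → 'K' (after the try/except). Output: JEK

Answer: JEK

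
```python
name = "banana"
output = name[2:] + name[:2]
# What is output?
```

Trace:
`name = "banana"` → name = 'banana'
`output = name[2:] + name[:2]` → output = 'nanaba'
So output = 'nanaba'

Answer: 'nanaba'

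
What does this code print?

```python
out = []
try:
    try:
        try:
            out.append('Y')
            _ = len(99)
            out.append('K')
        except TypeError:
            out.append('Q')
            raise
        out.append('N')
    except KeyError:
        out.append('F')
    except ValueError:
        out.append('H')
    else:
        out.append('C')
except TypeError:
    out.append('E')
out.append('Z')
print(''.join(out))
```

Execution trace: 'Y' (inner try body) → 'Q' (inner except TypeError) → 'E' (outer except TypeError) → 'Z' (after the try/except). Output: YQEZ

Answer: YQEZ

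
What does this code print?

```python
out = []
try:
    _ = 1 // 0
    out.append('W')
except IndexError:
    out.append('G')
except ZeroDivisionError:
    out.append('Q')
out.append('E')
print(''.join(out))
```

Execution trace: 'Q' (except ZeroDivisionError) → 'E' (after the try/except). Output: QE

Answer: QE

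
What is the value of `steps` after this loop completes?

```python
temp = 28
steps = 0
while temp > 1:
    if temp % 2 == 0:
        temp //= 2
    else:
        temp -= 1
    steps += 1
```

Steps to reduce 28 to 1
`steps` takes the values: 0 → 1 → 2 → 3 → 4 → 5 → 6

Answer: 6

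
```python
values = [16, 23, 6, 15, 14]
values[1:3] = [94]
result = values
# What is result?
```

Trace:
`values = [16, 23, 6, 15, 14]` → values = [16, 23, 6, 15, 14]
`values[1:3] = [94]` → values = [16, 94, 15, 14]
`result = values` → result = [16, 94, 15, 14]
So result = [16, 94, 15, 14]

Answer: [16, 94, 15, 14]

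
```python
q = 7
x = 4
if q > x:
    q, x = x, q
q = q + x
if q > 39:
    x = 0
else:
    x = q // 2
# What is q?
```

Trace:
`q = 7` → q = 7
`x = 4` → x = 4
`if q > x: ...` → q > x is True → q = 4; x = 7
`q = q + x` → q = 11
`if q > 39: ...` → q > 39 is False, take else branch → x = 5
So q = 11

Answer: 11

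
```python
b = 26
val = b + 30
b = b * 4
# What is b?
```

Trace:
`b = 26` → b = 26
`val = b + 30` → val = 56
`b = b * 4` → b = 104
So b = 104

Answer: 104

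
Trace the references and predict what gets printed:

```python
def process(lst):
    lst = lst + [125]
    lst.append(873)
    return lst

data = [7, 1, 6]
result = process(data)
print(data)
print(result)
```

Key concept: rebinding parameter vs mutation.
Step by step:
`data = [7, 1, 6]` → data = [7, 1, 6]
`result = process(data)` → result = [7, 1, 6, 125, 873]
`print(data)` → prints [7, 1, 6]
`print(result)` → prints [7, 1, 6, 125, 873]

Answer:
[7, 1, 6]
[7, 1, 6, 125, 873]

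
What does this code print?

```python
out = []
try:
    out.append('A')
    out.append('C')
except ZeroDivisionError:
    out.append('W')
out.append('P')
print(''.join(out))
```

Execution trace: 'A' (try body) → 'C' (try body, no exception) → 'P' (after the try/except). Output: ACP

Answer: ACP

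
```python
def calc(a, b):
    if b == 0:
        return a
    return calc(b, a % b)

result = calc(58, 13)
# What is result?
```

calc(58, 13) -> calc(13, 6) -> calc(6, 1) -> calc(1, 0) -> 1

Answer: 1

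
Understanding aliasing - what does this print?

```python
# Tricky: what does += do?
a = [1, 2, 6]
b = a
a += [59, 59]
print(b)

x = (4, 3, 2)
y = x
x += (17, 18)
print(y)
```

Key concept: += behavior differs for mutable vs immutable.
Step by step:
`a = [1, 2, 6]` → a = [1, 2, 6]
`b = a` → b = [1, 2, 6] (same object as a)
`a += [59, 59]` → a = [1, 2, 6, 59, 59] (same object as b); b = [1, 2, 6, 59, 59] (same object as a)
`print(b)` → prints [1, 2, 6, 59, 59]
`x = (4, 3, 2)` → x = (4, 3, 2)
`y = x` → y = (4, 3, 2)
`x += (17, 18)` → x = (4, 3, 2, 17, 18)
`print(y)` → prints (4, 3, 2)

Answer:
[1, 2, 6, 59, 59]
(4, 3, 2)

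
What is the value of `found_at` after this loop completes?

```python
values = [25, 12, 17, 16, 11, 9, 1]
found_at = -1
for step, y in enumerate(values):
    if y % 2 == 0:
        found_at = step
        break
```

First even number index in [25, 12, 17, 16, 11, 9, 1]
`found_at` takes the values: -1 → 1

Answer: 1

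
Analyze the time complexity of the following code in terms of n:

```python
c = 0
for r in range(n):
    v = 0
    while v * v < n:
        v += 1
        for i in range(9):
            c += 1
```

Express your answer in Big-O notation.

Each loop level contributes: n × √n × 1. Multiplying the contributions gives O(n√n).

Answer: O(n√n)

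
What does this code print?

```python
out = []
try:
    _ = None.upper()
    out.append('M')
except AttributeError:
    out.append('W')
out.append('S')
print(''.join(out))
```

Execution trace: 'W' (except AttributeError) → 'S' (after the try/except). Output: WS

Answer: WS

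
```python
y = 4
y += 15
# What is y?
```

Trace:
`y = 4` → y = 4
`y += 15` → y = 19
So y = 19

Answer: 19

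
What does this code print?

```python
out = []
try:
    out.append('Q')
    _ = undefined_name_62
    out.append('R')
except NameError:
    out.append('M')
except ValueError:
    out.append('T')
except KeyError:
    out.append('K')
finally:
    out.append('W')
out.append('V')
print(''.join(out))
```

Execution trace: 'Q' (try body) → 'M' (except NameError) → 'W' (finally) → 'V' (after the try/except). Output: QMWV

Answer: QMWV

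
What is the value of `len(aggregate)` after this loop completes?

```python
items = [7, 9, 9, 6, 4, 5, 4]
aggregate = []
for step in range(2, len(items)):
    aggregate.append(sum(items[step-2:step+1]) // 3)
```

Number of 3-element averages
`aggregate` takes the values: [] → [8] → [8, 8] → [8, 8, 6] → [8, 8, 6, 5] → [8, 8, 6, 5, 4]
So `len(aggregate)` = 5

Answer: 5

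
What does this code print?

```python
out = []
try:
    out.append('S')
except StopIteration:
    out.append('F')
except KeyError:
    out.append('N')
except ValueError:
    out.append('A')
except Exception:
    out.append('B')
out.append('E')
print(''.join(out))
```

Execution trace: 'S' (try body, no exception) → 'E' (after the try/except). Output: SE

Answer: SE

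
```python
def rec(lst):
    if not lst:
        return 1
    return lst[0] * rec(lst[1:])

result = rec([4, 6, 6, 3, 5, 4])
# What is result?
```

Product over [4, 6, 6, 3, 5, 4] = 4 * 6 * 6 * 3 * 5 * 4 = 8640

Answer: 8640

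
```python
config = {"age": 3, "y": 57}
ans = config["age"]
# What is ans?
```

Trace:
`config = {"age": 3, "y": 57}` → config = {'age': 3, 'y': 57}
`ans = config["age"]` → ans = 3
So ans = 3

Answer: 3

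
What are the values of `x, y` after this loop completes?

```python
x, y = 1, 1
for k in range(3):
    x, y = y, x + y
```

Fibonacci: after 3 iterations
`x, y` takes the values: (1, 1) → (1, 2) → (2, 3) → (3, 5)

Answer: 3, 5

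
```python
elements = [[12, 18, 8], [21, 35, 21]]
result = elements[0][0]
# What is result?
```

Trace:
`elements = [[12, 18, 8], [21, 35, 21]]` → elements = [[12, 18, 8], [21, 35, 21]]
`result = elements[0][0]` → result = 12
So result = 12

Answer: 12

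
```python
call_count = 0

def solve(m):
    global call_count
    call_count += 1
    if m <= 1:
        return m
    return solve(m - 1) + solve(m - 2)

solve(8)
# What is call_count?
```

Calls(m) = 1 + Calls(m-1) + Calls(m-2); Calls(0)=Calls(1)=1. For m=8 this gives 67.

Answer: 67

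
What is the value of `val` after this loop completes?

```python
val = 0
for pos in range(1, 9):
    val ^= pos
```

XOR of 1 to 8
`val` takes the values: 0 → 1 → 3 → 0 → 4 → 1 → 7 → 0 → 8

Answer: 8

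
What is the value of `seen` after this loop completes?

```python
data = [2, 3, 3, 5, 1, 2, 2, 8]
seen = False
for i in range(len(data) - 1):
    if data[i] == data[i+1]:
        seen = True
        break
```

Check consecutive duplicates in [2, 3, 3, 5, 1, 2, 2, 8]
`seen` takes the values: False → True

Answer: True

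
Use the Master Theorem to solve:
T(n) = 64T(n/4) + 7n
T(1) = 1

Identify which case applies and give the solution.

a=64, b=4, f(n)=7n. log_4(64) = 3. Since c=1 < 3, Case 1 applies: T(n) = Θ(n^log_b(a)) = O(n^3).

Answer: O(n^3) - Case 1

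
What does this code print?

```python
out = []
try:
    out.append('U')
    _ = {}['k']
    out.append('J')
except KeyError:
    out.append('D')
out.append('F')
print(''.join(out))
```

Execution trace: 'U' (try body) → 'D' (except KeyError) → 'F' (after the try/except). Output: UDF

Answer: UDF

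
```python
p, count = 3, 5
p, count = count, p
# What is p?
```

Trace:
`p, count = 3, 5` → p = 3; count = 5
`p, count = count, p` → p = 5; count = 3
So p = 5

Answer: 5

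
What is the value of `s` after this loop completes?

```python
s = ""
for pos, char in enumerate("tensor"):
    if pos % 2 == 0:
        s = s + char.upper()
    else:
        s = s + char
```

Uppercase even positions in 'tensor'
`s` takes the values: "" → "T" → "Te" → "TeN" → "TeNs" → "TeNsO" → "TeNsOr"

Answer: "TeNsOr"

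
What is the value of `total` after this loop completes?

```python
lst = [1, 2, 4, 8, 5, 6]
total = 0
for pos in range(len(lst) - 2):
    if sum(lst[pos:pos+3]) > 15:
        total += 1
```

Count windows with sum > 15
`total` takes the values: 0 → 1 → 2

Answer: 2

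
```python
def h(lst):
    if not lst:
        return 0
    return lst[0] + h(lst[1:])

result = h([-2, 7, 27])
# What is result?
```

(-2) + 7 + 27 + 0 = 32

Answer: 32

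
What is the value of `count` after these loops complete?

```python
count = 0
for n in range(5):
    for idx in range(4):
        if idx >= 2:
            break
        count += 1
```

Inner breaks at 2, outer runs 5 times
`count` takes the values: 0 → 1 → 2 → 3 → 4 → 5 → 6 → 7 → 8 → 9 → 10

Answer: 10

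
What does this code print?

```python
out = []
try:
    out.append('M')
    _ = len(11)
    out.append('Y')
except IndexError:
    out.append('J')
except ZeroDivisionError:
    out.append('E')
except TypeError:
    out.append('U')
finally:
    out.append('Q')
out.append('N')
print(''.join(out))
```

Execution trace: 'M' (try body) → 'U' (except TypeError) → 'Q' (finally) → 'N' (after the try/except). Output: MUQN

Answer: MUQN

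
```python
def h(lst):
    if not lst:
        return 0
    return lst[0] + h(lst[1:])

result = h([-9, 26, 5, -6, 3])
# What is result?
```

(-9) + 26 + 5 + (-6) + 3 + 0 = 19

Answer: 19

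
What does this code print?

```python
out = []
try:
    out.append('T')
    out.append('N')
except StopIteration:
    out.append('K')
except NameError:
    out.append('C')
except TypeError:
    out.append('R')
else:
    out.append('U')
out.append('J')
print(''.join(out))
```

Execution trace: 'T' (try body) → 'N' (try body, no exception) → 'U' (else) → 'J' (after the try/except). Output: TNUJ

Answer: TNUJ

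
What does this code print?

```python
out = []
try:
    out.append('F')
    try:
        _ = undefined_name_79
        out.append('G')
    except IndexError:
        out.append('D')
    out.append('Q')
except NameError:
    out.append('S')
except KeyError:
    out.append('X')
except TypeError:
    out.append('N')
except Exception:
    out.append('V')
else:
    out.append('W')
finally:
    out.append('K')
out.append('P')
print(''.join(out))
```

Execution trace: 'F' (try body) → 'S' (except NameError) → 'K' (finally) → 'P' (after the try/except). Output: FSKP

Answer: FSKP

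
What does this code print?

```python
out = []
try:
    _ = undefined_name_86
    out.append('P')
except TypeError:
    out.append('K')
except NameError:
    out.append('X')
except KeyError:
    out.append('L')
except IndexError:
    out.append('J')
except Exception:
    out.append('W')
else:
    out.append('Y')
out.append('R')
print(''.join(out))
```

Execution trace: 'X' (except NameError) → 'R' (after the try/except). Output: XR

Answer: XR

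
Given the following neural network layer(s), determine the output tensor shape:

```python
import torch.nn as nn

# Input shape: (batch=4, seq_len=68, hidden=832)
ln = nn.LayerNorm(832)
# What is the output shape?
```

Input: (4, 68, 832) -> Output: (4, 68, 832)

Answer: (4, 68, 832)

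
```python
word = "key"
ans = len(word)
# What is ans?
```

Trace:
`word = "key"` → word = 'key'
`ans = len(word)` → ans = 3
So ans = 3

Answer: 3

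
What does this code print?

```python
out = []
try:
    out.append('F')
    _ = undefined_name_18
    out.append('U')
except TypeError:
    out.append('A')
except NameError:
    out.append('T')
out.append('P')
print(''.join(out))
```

Execution trace: 'F' (try body) → 'T' (except NameError) → 'P' (after the try/except). Output: FTP

Answer: FTP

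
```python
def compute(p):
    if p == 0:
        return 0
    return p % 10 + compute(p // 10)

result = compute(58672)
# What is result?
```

Sum of digits of 58672: 2 + 7 + 6 + 8 + 5 = 28

Answer: 28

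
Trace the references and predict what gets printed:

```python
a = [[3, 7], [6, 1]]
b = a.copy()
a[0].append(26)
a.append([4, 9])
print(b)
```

Key concept: shallow copy with nested lists.
Step by step:
`a = [[3, 7], [6, 1]]` → a = [[3, 7], [6, 1]]
`b = a.copy()` → b = [[3, 7], [6, 1]]
`a[0].append(26)` → a = [[3, 7, 26], [6, 1]]; b = [[3, 7, 26], [6, 1]]
`a.append([4, 9])` → a = [[3, 7, 26], [6, 1], [4, 9]]
`print(b)` → prints [[3, 7, 26], [6, 1]]

Answer: [[3, 7, 26], [6, 1]]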